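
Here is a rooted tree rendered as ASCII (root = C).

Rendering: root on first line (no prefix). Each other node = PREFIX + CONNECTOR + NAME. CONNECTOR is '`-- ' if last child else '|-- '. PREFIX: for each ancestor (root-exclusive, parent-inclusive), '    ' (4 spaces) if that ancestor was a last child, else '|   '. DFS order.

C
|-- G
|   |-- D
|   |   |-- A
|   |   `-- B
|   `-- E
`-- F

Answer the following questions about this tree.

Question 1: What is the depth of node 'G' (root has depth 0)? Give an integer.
Path from root to G: C -> G
Depth = number of edges = 1

Answer: 1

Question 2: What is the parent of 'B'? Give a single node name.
Answer: D

Derivation:
Scan adjacency: B appears as child of D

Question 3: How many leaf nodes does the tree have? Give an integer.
Answer: 4

Derivation:
Leaves (nodes with no children): A, B, E, F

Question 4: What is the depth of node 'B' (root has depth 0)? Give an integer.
Answer: 3

Derivation:
Path from root to B: C -> G -> D -> B
Depth = number of edges = 3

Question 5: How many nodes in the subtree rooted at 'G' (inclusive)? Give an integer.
Subtree rooted at G contains: A, B, D, E, G
Count = 5

Answer: 5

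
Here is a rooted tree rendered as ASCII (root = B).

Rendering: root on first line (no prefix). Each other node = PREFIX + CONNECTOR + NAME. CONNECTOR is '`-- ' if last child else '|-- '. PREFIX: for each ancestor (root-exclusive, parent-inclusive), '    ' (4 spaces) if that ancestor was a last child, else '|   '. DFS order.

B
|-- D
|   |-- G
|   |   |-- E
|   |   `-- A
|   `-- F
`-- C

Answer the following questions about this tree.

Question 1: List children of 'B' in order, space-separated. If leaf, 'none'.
Node B's children (from adjacency): D, C

Answer: D C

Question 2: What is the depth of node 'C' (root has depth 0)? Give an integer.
Path from root to C: B -> C
Depth = number of edges = 1

Answer: 1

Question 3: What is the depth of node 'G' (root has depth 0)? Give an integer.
Answer: 2

Derivation:
Path from root to G: B -> D -> G
Depth = number of edges = 2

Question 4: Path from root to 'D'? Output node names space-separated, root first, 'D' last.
Walk down from root: B -> D

Answer: B D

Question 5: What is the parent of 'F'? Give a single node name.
Scan adjacency: F appears as child of D

Answer: D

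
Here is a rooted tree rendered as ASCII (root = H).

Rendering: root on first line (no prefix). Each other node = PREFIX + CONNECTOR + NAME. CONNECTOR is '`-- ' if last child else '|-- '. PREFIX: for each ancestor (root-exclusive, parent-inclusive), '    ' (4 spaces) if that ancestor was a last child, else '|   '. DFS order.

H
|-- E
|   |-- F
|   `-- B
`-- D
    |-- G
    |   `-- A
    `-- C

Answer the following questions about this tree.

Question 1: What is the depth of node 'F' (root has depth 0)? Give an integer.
Path from root to F: H -> E -> F
Depth = number of edges = 2

Answer: 2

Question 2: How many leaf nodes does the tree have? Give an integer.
Leaves (nodes with no children): A, B, C, F

Answer: 4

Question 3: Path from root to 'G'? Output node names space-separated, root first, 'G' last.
Answer: H D G

Derivation:
Walk down from root: H -> D -> G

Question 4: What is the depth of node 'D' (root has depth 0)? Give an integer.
Path from root to D: H -> D
Depth = number of edges = 1

Answer: 1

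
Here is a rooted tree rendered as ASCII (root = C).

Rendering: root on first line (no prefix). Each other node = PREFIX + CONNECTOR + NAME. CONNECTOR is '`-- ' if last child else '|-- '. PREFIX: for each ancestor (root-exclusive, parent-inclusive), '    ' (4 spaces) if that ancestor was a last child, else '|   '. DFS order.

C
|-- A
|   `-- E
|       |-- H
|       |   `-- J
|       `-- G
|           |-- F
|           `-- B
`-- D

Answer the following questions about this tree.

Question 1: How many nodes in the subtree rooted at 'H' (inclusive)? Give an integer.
Subtree rooted at H contains: H, J
Count = 2

Answer: 2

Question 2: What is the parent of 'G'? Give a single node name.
Scan adjacency: G appears as child of E

Answer: E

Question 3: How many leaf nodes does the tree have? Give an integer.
Answer: 4

Derivation:
Leaves (nodes with no children): B, D, F, J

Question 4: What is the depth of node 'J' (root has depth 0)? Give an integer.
Path from root to J: C -> A -> E -> H -> J
Depth = number of edges = 4

Answer: 4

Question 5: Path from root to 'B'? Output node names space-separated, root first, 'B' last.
Walk down from root: C -> A -> E -> G -> B

Answer: C A E G B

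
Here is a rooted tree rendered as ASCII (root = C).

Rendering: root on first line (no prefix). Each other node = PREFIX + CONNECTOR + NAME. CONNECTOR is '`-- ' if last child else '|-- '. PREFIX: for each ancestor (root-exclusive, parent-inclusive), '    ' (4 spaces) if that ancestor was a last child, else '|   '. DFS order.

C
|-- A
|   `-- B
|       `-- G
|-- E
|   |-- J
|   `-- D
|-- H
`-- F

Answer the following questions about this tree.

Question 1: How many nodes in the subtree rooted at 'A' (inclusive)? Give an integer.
Answer: 3

Derivation:
Subtree rooted at A contains: A, B, G
Count = 3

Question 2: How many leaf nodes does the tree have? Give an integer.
Answer: 5

Derivation:
Leaves (nodes with no children): D, F, G, H, J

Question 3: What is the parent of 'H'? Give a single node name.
Scan adjacency: H appears as child of C

Answer: C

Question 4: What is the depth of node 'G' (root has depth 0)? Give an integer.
Path from root to G: C -> A -> B -> G
Depth = number of edges = 3

Answer: 3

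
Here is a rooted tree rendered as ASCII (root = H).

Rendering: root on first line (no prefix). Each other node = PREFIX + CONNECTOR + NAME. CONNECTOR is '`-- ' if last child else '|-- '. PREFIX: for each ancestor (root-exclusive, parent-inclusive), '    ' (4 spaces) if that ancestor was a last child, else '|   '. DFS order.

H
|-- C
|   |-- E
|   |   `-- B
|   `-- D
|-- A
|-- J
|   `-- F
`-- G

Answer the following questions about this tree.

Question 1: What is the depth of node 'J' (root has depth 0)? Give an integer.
Answer: 1

Derivation:
Path from root to J: H -> J
Depth = number of edges = 1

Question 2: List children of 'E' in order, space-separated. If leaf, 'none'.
Node E's children (from adjacency): B

Answer: B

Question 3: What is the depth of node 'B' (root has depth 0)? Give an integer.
Path from root to B: H -> C -> E -> B
Depth = number of edges = 3

Answer: 3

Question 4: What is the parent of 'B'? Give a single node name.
Answer: E

Derivation:
Scan adjacency: B appears as child of E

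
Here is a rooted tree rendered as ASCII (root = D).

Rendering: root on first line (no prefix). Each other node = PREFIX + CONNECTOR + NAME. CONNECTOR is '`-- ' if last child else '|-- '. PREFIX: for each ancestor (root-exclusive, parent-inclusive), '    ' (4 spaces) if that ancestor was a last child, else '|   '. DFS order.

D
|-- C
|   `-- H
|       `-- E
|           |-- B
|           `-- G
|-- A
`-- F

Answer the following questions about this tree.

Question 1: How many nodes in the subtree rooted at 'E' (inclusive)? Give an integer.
Subtree rooted at E contains: B, E, G
Count = 3

Answer: 3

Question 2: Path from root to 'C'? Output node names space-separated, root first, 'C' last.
Answer: D C

Derivation:
Walk down from root: D -> C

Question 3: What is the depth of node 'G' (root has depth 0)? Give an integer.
Answer: 4

Derivation:
Path from root to G: D -> C -> H -> E -> G
Depth = number of edges = 4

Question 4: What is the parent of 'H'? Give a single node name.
Answer: C

Derivation:
Scan adjacency: H appears as child of C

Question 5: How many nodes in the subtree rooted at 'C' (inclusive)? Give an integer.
Subtree rooted at C contains: B, C, E, G, H
Count = 5

Answer: 5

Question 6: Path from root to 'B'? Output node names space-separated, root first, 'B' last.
Answer: D C H E B

Derivation:
Walk down from root: D -> C -> H -> E -> B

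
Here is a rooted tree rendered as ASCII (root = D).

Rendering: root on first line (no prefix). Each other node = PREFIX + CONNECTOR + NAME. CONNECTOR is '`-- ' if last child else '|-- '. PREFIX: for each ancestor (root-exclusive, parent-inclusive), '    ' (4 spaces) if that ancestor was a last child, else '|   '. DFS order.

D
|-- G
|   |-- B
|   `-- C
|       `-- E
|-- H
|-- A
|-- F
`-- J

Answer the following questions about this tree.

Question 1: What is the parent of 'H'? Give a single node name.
Answer: D

Derivation:
Scan adjacency: H appears as child of D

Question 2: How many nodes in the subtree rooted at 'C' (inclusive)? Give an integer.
Subtree rooted at C contains: C, E
Count = 2

Answer: 2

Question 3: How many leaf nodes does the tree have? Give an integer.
Leaves (nodes with no children): A, B, E, F, H, J

Answer: 6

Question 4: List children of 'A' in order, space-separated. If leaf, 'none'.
Answer: none

Derivation:
Node A's children (from adjacency): (leaf)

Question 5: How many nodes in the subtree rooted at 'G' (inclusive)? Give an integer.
Subtree rooted at G contains: B, C, E, G
Count = 4

Answer: 4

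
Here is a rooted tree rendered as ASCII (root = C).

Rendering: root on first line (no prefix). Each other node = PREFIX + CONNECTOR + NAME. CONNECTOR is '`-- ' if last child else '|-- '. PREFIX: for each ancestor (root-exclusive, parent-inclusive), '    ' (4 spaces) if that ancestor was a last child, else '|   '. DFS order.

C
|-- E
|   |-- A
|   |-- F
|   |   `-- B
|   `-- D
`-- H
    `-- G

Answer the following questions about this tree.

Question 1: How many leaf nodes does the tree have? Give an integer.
Leaves (nodes with no children): A, B, D, G

Answer: 4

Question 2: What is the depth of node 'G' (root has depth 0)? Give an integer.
Answer: 2

Derivation:
Path from root to G: C -> H -> G
Depth = number of edges = 2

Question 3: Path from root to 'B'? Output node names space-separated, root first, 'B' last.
Answer: C E F B

Derivation:
Walk down from root: C -> E -> F -> B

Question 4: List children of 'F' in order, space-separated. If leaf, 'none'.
Node F's children (from adjacency): B

Answer: B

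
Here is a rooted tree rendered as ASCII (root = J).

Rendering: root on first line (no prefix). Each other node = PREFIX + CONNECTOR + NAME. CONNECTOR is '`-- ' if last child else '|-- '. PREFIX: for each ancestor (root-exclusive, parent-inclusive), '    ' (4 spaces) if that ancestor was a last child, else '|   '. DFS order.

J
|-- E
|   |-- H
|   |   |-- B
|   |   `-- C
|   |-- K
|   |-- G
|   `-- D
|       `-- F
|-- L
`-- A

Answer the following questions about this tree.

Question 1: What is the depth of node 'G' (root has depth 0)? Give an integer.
Path from root to G: J -> E -> G
Depth = number of edges = 2

Answer: 2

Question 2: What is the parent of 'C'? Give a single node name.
Answer: H

Derivation:
Scan adjacency: C appears as child of H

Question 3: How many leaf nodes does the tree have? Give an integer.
Leaves (nodes with no children): A, B, C, F, G, K, L

Answer: 7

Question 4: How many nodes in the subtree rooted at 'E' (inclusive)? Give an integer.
Answer: 8

Derivation:
Subtree rooted at E contains: B, C, D, E, F, G, H, K
Count = 8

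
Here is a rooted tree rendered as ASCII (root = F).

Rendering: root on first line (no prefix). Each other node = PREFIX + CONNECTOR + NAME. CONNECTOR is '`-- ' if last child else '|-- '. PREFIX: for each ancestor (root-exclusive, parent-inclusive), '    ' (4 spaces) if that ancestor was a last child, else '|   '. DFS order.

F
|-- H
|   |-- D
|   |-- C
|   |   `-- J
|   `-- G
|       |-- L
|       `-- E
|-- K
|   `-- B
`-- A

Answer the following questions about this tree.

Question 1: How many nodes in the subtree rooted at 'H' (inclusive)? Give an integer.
Answer: 7

Derivation:
Subtree rooted at H contains: C, D, E, G, H, J, L
Count = 7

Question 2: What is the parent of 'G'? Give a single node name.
Scan adjacency: G appears as child of H

Answer: H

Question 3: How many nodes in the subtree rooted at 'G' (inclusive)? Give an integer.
Subtree rooted at G contains: E, G, L
Count = 3

Answer: 3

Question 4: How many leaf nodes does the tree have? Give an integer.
Answer: 6

Derivation:
Leaves (nodes with no children): A, B, D, E, J, L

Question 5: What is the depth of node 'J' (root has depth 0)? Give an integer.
Answer: 3

Derivation:
Path from root to J: F -> H -> C -> J
Depth = number of edges = 3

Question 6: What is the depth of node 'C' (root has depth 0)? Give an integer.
Path from root to C: F -> H -> C
Depth = number of edges = 2

Answer: 2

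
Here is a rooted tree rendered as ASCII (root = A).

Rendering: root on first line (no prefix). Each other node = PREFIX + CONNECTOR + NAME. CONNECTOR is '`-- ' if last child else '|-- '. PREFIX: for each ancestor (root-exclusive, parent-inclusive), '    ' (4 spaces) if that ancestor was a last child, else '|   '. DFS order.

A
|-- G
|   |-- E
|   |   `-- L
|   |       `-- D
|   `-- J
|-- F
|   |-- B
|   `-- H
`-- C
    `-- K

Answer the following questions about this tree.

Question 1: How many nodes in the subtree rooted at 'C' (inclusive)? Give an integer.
Answer: 2

Derivation:
Subtree rooted at C contains: C, K
Count = 2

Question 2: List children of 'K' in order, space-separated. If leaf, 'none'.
Node K's children (from adjacency): (leaf)

Answer: none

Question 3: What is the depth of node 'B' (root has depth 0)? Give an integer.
Answer: 2

Derivation:
Path from root to B: A -> F -> B
Depth = number of edges = 2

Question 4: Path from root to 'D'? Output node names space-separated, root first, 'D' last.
Walk down from root: A -> G -> E -> L -> D

Answer: A G E L D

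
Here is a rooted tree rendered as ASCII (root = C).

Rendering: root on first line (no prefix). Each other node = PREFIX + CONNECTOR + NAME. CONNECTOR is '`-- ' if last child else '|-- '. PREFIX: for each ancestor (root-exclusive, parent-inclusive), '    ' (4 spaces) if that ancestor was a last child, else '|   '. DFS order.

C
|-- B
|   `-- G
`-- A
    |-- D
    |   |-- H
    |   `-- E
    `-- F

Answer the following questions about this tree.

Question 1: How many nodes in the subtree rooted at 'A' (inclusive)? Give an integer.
Subtree rooted at A contains: A, D, E, F, H
Count = 5

Answer: 5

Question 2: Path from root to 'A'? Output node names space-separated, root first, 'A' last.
Answer: C A

Derivation:
Walk down from root: C -> A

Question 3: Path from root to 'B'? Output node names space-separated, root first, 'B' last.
Answer: C B

Derivation:
Walk down from root: C -> B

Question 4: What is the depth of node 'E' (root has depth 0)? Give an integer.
Path from root to E: C -> A -> D -> E
Depth = number of edges = 3

Answer: 3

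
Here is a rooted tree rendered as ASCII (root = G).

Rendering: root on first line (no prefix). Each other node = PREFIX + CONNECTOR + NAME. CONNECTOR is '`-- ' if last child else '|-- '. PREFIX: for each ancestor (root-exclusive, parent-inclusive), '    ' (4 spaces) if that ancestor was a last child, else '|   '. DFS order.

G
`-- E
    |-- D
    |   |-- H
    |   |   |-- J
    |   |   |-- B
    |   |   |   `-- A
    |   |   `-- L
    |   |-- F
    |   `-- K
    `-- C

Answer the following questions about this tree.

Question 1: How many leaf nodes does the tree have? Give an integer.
Answer: 6

Derivation:
Leaves (nodes with no children): A, C, F, J, K, L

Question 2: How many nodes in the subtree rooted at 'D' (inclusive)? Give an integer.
Answer: 8

Derivation:
Subtree rooted at D contains: A, B, D, F, H, J, K, L
Count = 8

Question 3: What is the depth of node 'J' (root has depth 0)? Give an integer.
Path from root to J: G -> E -> D -> H -> J
Depth = number of edges = 4

Answer: 4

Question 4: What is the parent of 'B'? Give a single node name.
Answer: H

Derivation:
Scan adjacency: B appears as child of H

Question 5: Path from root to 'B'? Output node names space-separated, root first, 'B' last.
Walk down from root: G -> E -> D -> H -> B

Answer: G E D H B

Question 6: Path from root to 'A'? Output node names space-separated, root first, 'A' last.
Walk down from root: G -> E -> D -> H -> B -> A

Answer: G E D H B A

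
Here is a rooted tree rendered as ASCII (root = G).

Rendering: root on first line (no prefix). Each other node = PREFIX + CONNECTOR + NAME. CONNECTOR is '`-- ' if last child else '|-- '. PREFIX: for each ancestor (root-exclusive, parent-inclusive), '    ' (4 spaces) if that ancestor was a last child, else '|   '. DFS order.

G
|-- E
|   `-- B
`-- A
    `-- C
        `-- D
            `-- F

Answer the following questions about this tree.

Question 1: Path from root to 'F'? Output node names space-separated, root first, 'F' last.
Walk down from root: G -> A -> C -> D -> F

Answer: G A C D F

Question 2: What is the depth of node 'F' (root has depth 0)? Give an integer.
Answer: 4

Derivation:
Path from root to F: G -> A -> C -> D -> F
Depth = number of edges = 4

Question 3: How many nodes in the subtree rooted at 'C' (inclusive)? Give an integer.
Answer: 3

Derivation:
Subtree rooted at C contains: C, D, F
Count = 3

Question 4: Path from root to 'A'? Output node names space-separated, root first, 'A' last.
Answer: G A

Derivation:
Walk down from root: G -> A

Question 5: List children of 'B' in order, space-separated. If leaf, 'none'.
Node B's children (from adjacency): (leaf)

Answer: none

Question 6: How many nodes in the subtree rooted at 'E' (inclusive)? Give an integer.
Answer: 2

Derivation:
Subtree rooted at E contains: B, E
Count = 2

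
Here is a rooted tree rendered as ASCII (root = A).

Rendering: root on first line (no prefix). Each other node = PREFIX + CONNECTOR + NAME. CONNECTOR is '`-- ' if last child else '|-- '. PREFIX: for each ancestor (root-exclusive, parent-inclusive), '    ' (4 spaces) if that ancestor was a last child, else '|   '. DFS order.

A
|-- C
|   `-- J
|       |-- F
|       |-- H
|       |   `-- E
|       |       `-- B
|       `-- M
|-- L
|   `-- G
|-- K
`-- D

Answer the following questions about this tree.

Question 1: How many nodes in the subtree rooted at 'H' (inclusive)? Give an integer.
Subtree rooted at H contains: B, E, H
Count = 3

Answer: 3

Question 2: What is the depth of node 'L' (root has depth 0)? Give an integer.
Path from root to L: A -> L
Depth = number of edges = 1

Answer: 1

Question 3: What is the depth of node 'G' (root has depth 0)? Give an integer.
Path from root to G: A -> L -> G
Depth = number of edges = 2

Answer: 2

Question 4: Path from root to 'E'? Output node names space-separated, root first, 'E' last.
Answer: A C J H E

Derivation:
Walk down from root: A -> C -> J -> H -> E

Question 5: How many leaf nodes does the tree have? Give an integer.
Leaves (nodes with no children): B, D, F, G, K, M

Answer: 6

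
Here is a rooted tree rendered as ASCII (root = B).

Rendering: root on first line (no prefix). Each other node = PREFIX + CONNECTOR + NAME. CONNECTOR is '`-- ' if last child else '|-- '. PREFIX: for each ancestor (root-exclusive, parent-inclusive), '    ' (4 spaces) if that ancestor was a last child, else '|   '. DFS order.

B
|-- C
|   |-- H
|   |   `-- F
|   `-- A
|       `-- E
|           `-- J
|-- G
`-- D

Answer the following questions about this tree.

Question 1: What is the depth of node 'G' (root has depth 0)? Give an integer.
Answer: 1

Derivation:
Path from root to G: B -> G
Depth = number of edges = 1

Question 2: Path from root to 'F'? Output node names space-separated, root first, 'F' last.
Answer: B C H F

Derivation:
Walk down from root: B -> C -> H -> F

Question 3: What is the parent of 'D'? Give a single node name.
Answer: B

Derivation:
Scan adjacency: D appears as child of B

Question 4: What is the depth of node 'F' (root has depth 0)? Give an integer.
Path from root to F: B -> C -> H -> F
Depth = number of edges = 3

Answer: 3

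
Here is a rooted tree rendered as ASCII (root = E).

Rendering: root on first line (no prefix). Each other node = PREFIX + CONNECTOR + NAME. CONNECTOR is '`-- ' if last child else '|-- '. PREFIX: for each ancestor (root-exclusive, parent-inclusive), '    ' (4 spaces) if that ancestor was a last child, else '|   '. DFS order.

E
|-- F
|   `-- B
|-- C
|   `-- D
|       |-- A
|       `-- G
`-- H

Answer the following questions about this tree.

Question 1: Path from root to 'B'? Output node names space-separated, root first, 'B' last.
Walk down from root: E -> F -> B

Answer: E F B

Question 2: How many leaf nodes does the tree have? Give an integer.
Answer: 4

Derivation:
Leaves (nodes with no children): A, B, G, H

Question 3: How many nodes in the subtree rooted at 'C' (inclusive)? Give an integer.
Subtree rooted at C contains: A, C, D, G
Count = 4

Answer: 4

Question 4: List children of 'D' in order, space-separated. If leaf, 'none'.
Node D's children (from adjacency): A, G

Answer: A G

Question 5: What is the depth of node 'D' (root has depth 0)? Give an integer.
Answer: 2

Derivation:
Path from root to D: E -> C -> D
Depth = number of edges = 2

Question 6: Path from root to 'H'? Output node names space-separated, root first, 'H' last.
Answer: E H

Derivation:
Walk down from root: E -> H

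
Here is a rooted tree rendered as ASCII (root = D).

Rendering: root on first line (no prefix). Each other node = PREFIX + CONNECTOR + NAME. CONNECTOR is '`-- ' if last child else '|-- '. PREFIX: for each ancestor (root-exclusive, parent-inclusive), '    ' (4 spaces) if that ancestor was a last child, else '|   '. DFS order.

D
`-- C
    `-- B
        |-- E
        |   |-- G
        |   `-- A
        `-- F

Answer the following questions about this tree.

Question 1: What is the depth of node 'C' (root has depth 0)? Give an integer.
Path from root to C: D -> C
Depth = number of edges = 1

Answer: 1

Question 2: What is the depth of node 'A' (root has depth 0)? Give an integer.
Answer: 4

Derivation:
Path from root to A: D -> C -> B -> E -> A
Depth = number of edges = 4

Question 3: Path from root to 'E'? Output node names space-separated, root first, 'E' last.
Answer: D C B E

Derivation:
Walk down from root: D -> C -> B -> E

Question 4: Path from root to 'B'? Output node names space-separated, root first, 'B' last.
Walk down from root: D -> C -> B

Answer: D C B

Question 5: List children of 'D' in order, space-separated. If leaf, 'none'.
Answer: C

Derivation:
Node D's children (from adjacency): C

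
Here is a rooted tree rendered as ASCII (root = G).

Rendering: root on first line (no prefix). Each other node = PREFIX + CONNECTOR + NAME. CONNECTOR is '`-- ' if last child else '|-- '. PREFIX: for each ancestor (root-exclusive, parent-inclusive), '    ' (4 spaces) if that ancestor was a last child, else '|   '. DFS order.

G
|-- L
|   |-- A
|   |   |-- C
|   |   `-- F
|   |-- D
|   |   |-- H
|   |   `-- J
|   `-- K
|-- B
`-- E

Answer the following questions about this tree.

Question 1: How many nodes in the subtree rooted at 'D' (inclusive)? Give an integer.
Answer: 3

Derivation:
Subtree rooted at D contains: D, H, J
Count = 3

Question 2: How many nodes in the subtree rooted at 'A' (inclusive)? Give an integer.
Answer: 3

Derivation:
Subtree rooted at A contains: A, C, F
Count = 3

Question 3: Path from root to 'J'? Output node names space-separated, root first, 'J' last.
Walk down from root: G -> L -> D -> J

Answer: G L D J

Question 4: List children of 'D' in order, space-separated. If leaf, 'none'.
Node D's children (from adjacency): H, J

Answer: H J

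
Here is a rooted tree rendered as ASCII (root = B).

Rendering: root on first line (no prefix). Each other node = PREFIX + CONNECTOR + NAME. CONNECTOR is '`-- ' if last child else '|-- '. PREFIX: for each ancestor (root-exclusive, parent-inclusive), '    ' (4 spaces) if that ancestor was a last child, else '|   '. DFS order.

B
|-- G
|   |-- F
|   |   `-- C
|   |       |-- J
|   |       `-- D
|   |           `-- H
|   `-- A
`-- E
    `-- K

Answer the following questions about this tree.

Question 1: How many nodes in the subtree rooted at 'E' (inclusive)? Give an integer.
Subtree rooted at E contains: E, K
Count = 2

Answer: 2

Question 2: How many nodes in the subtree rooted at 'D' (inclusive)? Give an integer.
Subtree rooted at D contains: D, H
Count = 2

Answer: 2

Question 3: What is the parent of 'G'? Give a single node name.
Scan adjacency: G appears as child of B

Answer: B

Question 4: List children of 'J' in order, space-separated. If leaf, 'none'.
Node J's children (from adjacency): (leaf)

Answer: none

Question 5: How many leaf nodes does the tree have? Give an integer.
Leaves (nodes with no children): A, H, J, K

Answer: 4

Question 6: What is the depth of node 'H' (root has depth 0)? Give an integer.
Answer: 5

Derivation:
Path from root to H: B -> G -> F -> C -> D -> H
Depth = number of edges = 5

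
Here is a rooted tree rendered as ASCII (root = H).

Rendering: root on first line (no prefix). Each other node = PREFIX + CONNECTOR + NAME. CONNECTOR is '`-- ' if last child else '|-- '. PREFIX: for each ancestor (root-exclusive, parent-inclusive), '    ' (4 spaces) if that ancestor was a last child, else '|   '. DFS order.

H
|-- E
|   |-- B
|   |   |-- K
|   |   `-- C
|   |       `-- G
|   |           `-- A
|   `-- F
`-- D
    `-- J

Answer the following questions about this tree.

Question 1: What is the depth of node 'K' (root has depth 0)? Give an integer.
Path from root to K: H -> E -> B -> K
Depth = number of edges = 3

Answer: 3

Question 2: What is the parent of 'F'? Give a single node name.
Answer: E

Derivation:
Scan adjacency: F appears as child of E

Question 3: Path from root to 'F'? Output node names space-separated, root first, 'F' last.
Walk down from root: H -> E -> F

Answer: H E F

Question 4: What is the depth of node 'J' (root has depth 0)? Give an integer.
Answer: 2

Derivation:
Path from root to J: H -> D -> J
Depth = number of edges = 2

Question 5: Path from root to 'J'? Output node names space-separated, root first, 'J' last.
Walk down from root: H -> D -> J

Answer: H D J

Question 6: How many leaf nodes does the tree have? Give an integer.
Answer: 4

Derivation:
Leaves (nodes with no children): A, F, J, K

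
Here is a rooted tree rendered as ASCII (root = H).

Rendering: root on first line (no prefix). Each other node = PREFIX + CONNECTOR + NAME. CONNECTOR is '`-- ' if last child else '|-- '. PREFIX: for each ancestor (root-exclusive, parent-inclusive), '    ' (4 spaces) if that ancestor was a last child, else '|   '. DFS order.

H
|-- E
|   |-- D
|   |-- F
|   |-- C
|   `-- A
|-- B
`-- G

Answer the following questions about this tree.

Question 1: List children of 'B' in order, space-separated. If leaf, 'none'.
Answer: none

Derivation:
Node B's children (from adjacency): (leaf)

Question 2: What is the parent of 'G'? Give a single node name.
Scan adjacency: G appears as child of H

Answer: H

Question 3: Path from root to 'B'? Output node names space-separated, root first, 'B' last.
Answer: H B

Derivation:
Walk down from root: H -> B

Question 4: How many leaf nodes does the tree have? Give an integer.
Answer: 6

Derivation:
Leaves (nodes with no children): A, B, C, D, F, G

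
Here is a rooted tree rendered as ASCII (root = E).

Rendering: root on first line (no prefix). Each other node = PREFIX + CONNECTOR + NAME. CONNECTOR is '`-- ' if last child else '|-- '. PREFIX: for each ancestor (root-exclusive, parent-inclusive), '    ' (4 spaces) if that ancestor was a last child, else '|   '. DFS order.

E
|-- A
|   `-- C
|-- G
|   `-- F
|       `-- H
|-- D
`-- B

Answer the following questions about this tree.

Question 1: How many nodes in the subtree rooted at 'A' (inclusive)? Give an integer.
Subtree rooted at A contains: A, C
Count = 2

Answer: 2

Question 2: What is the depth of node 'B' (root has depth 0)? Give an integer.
Path from root to B: E -> B
Depth = number of edges = 1

Answer: 1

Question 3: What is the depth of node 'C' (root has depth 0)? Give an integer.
Path from root to C: E -> A -> C
Depth = number of edges = 2

Answer: 2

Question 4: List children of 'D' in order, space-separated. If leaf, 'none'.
Answer: none

Derivation:
Node D's children (from adjacency): (leaf)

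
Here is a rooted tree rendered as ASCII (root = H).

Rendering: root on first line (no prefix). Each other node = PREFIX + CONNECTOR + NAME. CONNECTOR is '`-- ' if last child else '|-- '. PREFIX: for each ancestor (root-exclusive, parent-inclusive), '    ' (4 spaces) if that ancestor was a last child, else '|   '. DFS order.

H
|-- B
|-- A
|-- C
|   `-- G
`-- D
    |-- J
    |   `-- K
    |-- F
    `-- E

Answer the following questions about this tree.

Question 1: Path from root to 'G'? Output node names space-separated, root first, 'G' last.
Walk down from root: H -> C -> G

Answer: H C G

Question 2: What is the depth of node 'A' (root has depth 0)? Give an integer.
Path from root to A: H -> A
Depth = number of edges = 1

Answer: 1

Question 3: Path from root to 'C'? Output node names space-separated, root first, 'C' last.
Answer: H C

Derivation:
Walk down from root: H -> C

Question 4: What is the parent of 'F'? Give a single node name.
Scan adjacency: F appears as child of D

Answer: D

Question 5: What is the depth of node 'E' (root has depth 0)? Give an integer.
Path from root to E: H -> D -> E
Depth = number of edges = 2

Answer: 2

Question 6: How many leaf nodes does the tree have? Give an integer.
Leaves (nodes with no children): A, B, E, F, G, K

Answer: 6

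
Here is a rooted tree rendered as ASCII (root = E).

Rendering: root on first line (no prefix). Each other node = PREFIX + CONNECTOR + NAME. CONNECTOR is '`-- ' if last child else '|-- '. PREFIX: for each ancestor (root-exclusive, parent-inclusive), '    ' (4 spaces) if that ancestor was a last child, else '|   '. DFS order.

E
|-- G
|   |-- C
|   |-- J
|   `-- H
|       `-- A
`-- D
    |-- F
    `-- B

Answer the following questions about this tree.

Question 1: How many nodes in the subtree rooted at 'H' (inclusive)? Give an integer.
Answer: 2

Derivation:
Subtree rooted at H contains: A, H
Count = 2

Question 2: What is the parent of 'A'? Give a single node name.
Answer: H

Derivation:
Scan adjacency: A appears as child of H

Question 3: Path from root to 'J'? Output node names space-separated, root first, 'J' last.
Answer: E G J

Derivation:
Walk down from root: E -> G -> J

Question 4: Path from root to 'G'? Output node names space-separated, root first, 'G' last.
Answer: E G

Derivation:
Walk down from root: E -> G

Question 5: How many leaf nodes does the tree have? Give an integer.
Leaves (nodes with no children): A, B, C, F, J

Answer: 5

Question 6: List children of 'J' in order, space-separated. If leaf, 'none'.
Node J's children (from adjacency): (leaf)

Answer: none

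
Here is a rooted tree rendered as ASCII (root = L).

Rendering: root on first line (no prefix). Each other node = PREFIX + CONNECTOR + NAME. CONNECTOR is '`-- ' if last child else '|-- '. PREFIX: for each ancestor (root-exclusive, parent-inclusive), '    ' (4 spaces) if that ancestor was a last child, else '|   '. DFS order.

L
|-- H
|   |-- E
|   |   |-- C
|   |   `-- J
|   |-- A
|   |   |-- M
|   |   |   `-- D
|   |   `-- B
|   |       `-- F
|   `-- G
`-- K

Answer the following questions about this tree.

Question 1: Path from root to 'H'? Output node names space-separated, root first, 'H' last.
Answer: L H

Derivation:
Walk down from root: L -> H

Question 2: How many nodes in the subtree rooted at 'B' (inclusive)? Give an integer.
Answer: 2

Derivation:
Subtree rooted at B contains: B, F
Count = 2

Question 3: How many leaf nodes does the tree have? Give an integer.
Leaves (nodes with no children): C, D, F, G, J, K

Answer: 6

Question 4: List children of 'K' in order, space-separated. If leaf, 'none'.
Answer: none

Derivation:
Node K's children (from adjacency): (leaf)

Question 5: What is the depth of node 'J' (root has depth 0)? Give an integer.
Answer: 3

Derivation:
Path from root to J: L -> H -> E -> J
Depth = number of edges = 3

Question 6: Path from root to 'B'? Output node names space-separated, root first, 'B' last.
Answer: L H A B

Derivation:
Walk down from root: L -> H -> A -> B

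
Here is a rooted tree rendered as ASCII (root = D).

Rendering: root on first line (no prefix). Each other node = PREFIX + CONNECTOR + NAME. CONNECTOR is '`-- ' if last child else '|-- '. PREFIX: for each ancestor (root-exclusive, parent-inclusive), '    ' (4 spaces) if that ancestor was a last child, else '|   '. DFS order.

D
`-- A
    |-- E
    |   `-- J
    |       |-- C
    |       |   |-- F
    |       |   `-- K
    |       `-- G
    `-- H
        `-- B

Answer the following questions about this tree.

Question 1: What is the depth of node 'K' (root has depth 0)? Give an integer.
Answer: 5

Derivation:
Path from root to K: D -> A -> E -> J -> C -> K
Depth = number of edges = 5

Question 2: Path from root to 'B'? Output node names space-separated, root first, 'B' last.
Walk down from root: D -> A -> H -> B

Answer: D A H B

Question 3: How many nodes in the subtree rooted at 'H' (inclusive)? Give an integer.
Subtree rooted at H contains: B, H
Count = 2

Answer: 2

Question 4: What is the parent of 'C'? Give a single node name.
Answer: J

Derivation:
Scan adjacency: C appears as child of J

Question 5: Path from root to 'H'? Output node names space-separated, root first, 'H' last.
Answer: D A H

Derivation:
Walk down from root: D -> A -> H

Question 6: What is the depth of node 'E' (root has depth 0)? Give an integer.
Path from root to E: D -> A -> E
Depth = number of edges = 2

Answer: 2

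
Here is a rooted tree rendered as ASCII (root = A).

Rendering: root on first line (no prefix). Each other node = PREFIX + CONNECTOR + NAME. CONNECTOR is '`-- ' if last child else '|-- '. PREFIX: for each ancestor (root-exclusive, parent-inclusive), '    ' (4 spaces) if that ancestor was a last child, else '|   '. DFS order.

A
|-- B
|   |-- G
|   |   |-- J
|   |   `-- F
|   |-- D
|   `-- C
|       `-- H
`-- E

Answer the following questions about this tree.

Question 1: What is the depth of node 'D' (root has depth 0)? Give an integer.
Answer: 2

Derivation:
Path from root to D: A -> B -> D
Depth = number of edges = 2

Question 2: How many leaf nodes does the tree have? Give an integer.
Leaves (nodes with no children): D, E, F, H, J

Answer: 5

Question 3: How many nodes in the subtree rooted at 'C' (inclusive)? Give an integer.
Subtree rooted at C contains: C, H
Count = 2

Answer: 2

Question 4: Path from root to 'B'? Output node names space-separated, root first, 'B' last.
Answer: A B

Derivation:
Walk down from root: A -> B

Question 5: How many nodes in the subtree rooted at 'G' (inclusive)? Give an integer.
Subtree rooted at G contains: F, G, J
Count = 3

Answer: 3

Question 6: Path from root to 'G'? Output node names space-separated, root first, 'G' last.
Walk down from root: A -> B -> G

Answer: A B G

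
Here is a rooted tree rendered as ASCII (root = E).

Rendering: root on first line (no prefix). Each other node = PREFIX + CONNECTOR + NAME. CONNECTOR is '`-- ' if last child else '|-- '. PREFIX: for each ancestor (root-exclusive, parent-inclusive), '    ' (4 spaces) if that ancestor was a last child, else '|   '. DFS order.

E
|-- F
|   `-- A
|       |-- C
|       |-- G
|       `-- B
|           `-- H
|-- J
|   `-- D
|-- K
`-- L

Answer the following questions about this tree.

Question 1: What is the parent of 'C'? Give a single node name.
Answer: A

Derivation:
Scan adjacency: C appears as child of A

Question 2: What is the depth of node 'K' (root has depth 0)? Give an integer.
Path from root to K: E -> K
Depth = number of edges = 1

Answer: 1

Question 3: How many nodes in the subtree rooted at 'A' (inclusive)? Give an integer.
Subtree rooted at A contains: A, B, C, G, H
Count = 5

Answer: 5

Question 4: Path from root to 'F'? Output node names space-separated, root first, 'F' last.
Answer: E F

Derivation:
Walk down from root: E -> F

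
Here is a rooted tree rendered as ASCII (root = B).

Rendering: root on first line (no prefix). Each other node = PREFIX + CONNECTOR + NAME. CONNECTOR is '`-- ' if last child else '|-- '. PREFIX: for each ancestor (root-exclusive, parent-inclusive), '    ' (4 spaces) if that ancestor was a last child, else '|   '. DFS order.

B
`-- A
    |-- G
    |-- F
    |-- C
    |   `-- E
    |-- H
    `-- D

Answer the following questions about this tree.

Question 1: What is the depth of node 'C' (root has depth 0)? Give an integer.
Path from root to C: B -> A -> C
Depth = number of edges = 2

Answer: 2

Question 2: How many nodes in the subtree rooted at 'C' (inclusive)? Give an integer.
Subtree rooted at C contains: C, E
Count = 2

Answer: 2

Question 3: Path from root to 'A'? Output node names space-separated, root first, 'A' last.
Answer: B A

Derivation:
Walk down from root: B -> A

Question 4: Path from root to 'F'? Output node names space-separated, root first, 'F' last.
Walk down from root: B -> A -> F

Answer: B A F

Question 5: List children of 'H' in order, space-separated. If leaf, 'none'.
Node H's children (from adjacency): (leaf)

Answer: none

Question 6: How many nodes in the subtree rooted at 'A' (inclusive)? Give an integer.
Answer: 7

Derivation:
Subtree rooted at A contains: A, C, D, E, F, G, H
Count = 7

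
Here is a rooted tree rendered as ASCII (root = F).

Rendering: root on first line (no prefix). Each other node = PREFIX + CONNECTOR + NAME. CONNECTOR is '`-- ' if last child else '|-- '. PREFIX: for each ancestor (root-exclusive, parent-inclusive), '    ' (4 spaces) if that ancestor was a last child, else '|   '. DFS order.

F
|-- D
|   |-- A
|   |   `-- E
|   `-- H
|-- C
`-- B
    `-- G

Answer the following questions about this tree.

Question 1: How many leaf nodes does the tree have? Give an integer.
Leaves (nodes with no children): C, E, G, H

Answer: 4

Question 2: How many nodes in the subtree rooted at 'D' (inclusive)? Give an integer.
Answer: 4

Derivation:
Subtree rooted at D contains: A, D, E, H
Count = 4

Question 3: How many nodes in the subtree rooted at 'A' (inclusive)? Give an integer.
Answer: 2

Derivation:
Subtree rooted at A contains: A, E
Count = 2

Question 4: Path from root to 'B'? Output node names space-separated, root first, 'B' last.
Walk down from root: F -> B

Answer: F B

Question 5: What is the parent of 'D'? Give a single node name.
Answer: F

Derivation:
Scan adjacency: D appears as child of F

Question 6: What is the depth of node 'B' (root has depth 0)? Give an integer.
Answer: 1

Derivation:
Path from root to B: F -> B
Depth = number of edges = 1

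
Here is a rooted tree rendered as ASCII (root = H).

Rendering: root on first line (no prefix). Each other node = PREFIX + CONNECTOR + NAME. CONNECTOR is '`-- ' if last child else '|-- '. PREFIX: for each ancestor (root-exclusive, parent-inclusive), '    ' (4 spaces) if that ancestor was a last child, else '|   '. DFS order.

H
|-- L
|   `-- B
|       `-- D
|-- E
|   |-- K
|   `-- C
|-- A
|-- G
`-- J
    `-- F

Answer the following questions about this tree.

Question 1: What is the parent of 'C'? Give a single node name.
Answer: E

Derivation:
Scan adjacency: C appears as child of E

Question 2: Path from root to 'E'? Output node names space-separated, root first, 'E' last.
Answer: H E

Derivation:
Walk down from root: H -> E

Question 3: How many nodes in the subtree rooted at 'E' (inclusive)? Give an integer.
Subtree rooted at E contains: C, E, K
Count = 3

Answer: 3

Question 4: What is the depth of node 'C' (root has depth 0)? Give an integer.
Path from root to C: H -> E -> C
Depth = number of edges = 2

Answer: 2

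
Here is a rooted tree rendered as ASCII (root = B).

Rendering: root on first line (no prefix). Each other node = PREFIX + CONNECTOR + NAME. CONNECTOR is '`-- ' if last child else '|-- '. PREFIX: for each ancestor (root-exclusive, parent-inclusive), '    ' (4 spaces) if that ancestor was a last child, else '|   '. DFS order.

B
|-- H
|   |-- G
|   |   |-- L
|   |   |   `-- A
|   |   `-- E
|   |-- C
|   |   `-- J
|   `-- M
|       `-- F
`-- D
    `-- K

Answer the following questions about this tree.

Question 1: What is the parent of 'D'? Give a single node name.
Answer: B

Derivation:
Scan adjacency: D appears as child of B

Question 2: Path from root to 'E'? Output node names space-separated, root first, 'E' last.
Walk down from root: B -> H -> G -> E

Answer: B H G E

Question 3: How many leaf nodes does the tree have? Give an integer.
Leaves (nodes with no children): A, E, F, J, K

Answer: 5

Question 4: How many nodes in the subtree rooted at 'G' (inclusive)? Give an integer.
Answer: 4

Derivation:
Subtree rooted at G contains: A, E, G, L
Count = 4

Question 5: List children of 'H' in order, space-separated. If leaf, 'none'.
Answer: G C M

Derivation:
Node H's children (from adjacency): G, C, M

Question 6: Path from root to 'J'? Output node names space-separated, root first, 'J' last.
Walk down from root: B -> H -> C -> J

Answer: B H C J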